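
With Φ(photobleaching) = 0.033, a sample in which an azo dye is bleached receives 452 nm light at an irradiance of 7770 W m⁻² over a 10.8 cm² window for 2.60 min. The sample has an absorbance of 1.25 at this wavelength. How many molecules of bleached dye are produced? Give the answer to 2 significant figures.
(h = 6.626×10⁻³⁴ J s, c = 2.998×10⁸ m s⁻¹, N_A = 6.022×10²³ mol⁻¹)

Photon energy at 452 nm: hc/λ = (6.626×10⁻³⁴)(2.998×10⁸)/(452×10⁻⁹) = 4.395×10⁻¹⁹ J.
Energy delivered: (7770 W m⁻²)(10.8×10⁻⁴ m²)(156 s) = 1309 J.
Photons incident: 1309 / 4.395×10⁻¹⁹ = 2.978×10²¹, i.e. 2.978×10²¹/6.022×10²³ = 0.004945 mol.
Fraction absorbed: 1 − 10^(−1.25) = 0.9438.
Photons absorbed: 0.9438 × 0.004945 = 0.004667 mol.
Product: Φ × n_abs = 0.033 × 0.004667 = 1.540×10⁻⁴ mol.
As a count: 1.540×10⁻⁴ × 6.022×10²³ = 9.3×10¹⁹.

9.3×10¹⁹ molecules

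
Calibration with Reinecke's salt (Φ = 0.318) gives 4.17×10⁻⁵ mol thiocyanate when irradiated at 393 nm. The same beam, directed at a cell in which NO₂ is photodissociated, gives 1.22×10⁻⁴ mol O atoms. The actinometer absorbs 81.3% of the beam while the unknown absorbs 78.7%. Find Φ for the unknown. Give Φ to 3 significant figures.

Φ = 0.961

Photons absorbed by the actinometer: 4.17×10⁻⁵ / 0.318 = 1.311×10⁻⁴ mol.
Incident flux: 1.311×10⁻⁴ / 0.813 = 1.613×10⁻⁴ einstein.
Absorbed by unknown: 0.787 × 1.613×10⁻⁴ = 1.269×10⁻⁴ mol.
Φ(unknown) = 1.22×10⁻⁴ / 1.269×10⁻⁴ = 0.961.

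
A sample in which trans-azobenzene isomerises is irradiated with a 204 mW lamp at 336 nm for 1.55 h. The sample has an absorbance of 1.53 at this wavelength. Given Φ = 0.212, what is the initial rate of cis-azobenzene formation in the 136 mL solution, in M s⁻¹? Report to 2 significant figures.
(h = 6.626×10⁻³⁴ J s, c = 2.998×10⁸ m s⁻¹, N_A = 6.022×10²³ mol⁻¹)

Photon energy at 336 nm: hc/λ = (6.626×10⁻³⁴)(2.998×10⁸)/(336×10⁻⁹) = 5.912×10⁻¹⁹ J.
Energy delivered: (204 mW)(5580 s) = 1138 J.
Photons incident: 1138 / 5.912×10⁻¹⁹ = 1.925×10²¹, i.e. 1.925×10²¹/6.022×10²³ = 0.003197 mol.
Fraction absorbed: 1 − 10^(−1.53) = 0.9705.
Photons absorbed: 0.9705 × 0.003197 = 0.003103 mol.
Product formed: 0.212 × 0.003103 = 6.578×10⁻⁴ mol.
Rate: 6.578×10⁻⁴ mol / (5580 s × 0.136 L) = 8.7×10⁻⁷ M s⁻¹.

8.7×10⁻⁷ M s⁻¹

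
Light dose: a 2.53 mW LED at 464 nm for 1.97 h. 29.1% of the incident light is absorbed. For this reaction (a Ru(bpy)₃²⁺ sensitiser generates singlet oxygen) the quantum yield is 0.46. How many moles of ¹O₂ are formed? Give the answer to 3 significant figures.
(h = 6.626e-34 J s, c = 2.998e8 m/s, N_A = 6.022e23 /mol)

9.32e-6 mol

Photon energy at 464 nm: hc/λ = (6.626e-34)(2.998e8)/(464e-9) = 4.281e-19 J.
Energy delivered: (2.53 mW)(7092 s) = 17.94 J.
Photons incident: 17.94 / 4.281e-19 = 4.191e19, i.e. 4.191e19/6.022e23 = 6.959e-5 mol.
Photons absorbed: 0.291 × 6.959e-5 = 2.025e-5 mol.
Product: Φ × n_abs = 0.46 × 2.025e-5 = 9.315e-6 mol.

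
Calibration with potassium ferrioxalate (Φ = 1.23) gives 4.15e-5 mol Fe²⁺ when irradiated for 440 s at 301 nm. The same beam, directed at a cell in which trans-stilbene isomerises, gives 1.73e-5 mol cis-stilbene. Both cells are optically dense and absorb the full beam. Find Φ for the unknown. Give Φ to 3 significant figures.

Photons absorbed by the actinometer: 4.15e-5 / 1.23 = 3.374e-5 mol.
Φ(unknown) = 1.73e-5 / 3.374e-5 = 0.513.

Φ = 0.513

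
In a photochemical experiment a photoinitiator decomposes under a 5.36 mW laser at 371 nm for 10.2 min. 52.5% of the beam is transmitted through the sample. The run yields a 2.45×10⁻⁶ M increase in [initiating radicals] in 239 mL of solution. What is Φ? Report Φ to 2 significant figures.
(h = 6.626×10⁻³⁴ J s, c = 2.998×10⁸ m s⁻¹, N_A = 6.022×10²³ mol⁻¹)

Product: (2.45×10⁻⁶ M)(0.239 L) = 5.855×10⁻⁷ mol.
Photon energy at 371 nm: hc/λ = (6.626×10⁻³⁴)(2.998×10⁸)/(371×10⁻⁹) = 5.354×10⁻¹⁹ J.
Energy delivered: (5.36 mW)(612 s) = 3.280 J.
Photons incident: 3.280 / 5.354×10⁻¹⁹ = 6.126×10¹⁸, i.e. 6.126×10¹⁸/6.022×10²³ = 1.017×10⁻⁵ mol.
Fraction absorbed: 1 − 52.5/100 = 0.4750.
Photons absorbed: 0.4750 × 1.017×10⁻⁵ = 4.831×10⁻⁶ mol.
Φ = 5.855×10⁻⁷ mol / 4.831×10⁻⁶ mol photons = 0.12.

Φ = 0.12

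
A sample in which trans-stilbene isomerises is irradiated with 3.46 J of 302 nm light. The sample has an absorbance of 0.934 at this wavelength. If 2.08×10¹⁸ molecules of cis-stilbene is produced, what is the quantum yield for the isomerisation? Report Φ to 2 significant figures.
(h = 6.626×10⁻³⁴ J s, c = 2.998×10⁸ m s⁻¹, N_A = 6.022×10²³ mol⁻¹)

Product: 2.08×10¹⁸ / 6.022×10²³ = 3.454×10⁻⁶ mol.
Photon energy at 302 nm: hc/λ = (6.626×10⁻³⁴)(2.998×10⁸)/(302×10⁻⁹) = 6.578×10⁻¹⁹ J.
Photons incident: 3.46 / 6.578×10⁻¹⁹ = 5.260×10¹⁸, i.e. 5.260×10¹⁸/6.022×10²³ = 8.735×10⁻⁶ mol.
Fraction absorbed: 1 − 10^(−0.934) = 0.8836.
Photons absorbed: 0.8836 × 8.735×10⁻⁶ = 7.718×10⁻⁶ mol.
Φ = 3.454×10⁻⁶ mol / 7.718×10⁻⁶ mol photons = 0.45.

Φ = 0.45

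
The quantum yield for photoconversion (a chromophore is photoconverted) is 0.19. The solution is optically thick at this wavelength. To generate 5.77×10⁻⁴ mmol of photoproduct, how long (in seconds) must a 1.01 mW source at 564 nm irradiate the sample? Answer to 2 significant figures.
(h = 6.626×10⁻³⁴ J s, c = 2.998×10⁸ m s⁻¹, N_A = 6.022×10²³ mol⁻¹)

Product: 5.77×10⁻⁴ mmol = 5.77×10⁻⁷ mol.
Photons that must be absorbed: 5.77×10⁻⁷ / 0.19 = 3.037×10⁻⁶ mol.
Photon energy: hc/λ = 3.522×10⁻¹⁹ J; per mole, 2.121×10⁵ J mol⁻¹.
Energy required: 3.037×10⁻⁶ × 2.121×10⁵ = 0.6441 J.
Time: 0.6441 J / 0.00101 W = 640 s.

t ≈ 640 s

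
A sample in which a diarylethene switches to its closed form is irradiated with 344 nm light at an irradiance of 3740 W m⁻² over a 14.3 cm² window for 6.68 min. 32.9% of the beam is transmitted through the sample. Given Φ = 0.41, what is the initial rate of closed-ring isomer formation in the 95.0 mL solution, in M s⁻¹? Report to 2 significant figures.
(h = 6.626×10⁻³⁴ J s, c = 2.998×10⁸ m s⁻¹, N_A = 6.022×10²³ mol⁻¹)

Photon energy at 344 nm: hc/λ = (6.626×10⁻³⁴)(2.998×10⁸)/(344×10⁻⁹) = 5.775×10⁻¹⁹ J.
Energy delivered: (3740 W m⁻²)(14.3×10⁻⁴ m²)(400.8 s) = 2144 J.
Photons incident: 2144 / 5.775×10⁻¹⁹ = 3.713×10²¹, i.e. 3.713×10²¹/6.022×10²³ = 0.006166 mol.
Fraction absorbed: 1 − 32.9/100 = 0.6710.
Photons absorbed: 0.6710 × 0.006166 = 0.004137 mol.
Product formed: 0.41 × 0.004137 = 0.001696 mol.
Rate: 0.001696 mol / (400.8 s × 0.095 L) = 4.5×10⁻⁵ M s⁻¹.

4.5×10⁻⁵ M s⁻¹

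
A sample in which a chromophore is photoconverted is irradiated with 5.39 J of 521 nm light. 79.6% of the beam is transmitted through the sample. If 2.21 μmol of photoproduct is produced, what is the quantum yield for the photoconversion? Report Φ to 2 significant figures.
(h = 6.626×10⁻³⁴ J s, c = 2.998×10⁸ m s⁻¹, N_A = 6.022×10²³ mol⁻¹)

Φ = 0.46

Product: 2.21 μmol = 2.21×10⁻⁶ mol.
Photon energy at 521 nm: hc/λ = (6.626×10⁻³⁴)(2.998×10⁸)/(521×10⁻⁹) = 3.813×10⁻¹⁹ J.
Photons incident: 5.39 / 3.813×10⁻¹⁹ = 1.414×10¹⁹, i.e. 1.414×10¹⁹/6.022×10²³ = 2.348×10⁻⁵ mol.
Fraction absorbed: 1 − 79.6/100 = 0.2040.
Photons absorbed: 0.2040 × 2.348×10⁻⁵ = 4.790×10⁻⁶ mol.
Φ = 2.21×10⁻⁶ mol / 4.790×10⁻⁶ mol photons = 0.46.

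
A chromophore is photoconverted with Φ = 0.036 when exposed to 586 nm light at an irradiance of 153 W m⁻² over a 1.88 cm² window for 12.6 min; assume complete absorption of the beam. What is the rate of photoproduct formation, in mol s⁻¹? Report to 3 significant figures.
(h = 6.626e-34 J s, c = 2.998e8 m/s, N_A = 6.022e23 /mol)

Photon energy at 586 nm: hc/λ = (6.626e-34)(2.998e8)/(586e-9) = 3.390e-19 J.
Energy delivered: (153 W m⁻²)(1.88e-4 m²)(756 s) = 21.75 J.
Photons incident: 21.75 / 3.390e-19 = 6.416e19, i.e. 6.416e19/6.022e23 = 1.065e-4 mol.
Product formed: 0.036 × 1.065e-4 = 3.834e-6 mol.
Rate: 3.834e-6 / 756 s = 5.07e-9 mol s⁻¹.

5.07e-9 mol s⁻¹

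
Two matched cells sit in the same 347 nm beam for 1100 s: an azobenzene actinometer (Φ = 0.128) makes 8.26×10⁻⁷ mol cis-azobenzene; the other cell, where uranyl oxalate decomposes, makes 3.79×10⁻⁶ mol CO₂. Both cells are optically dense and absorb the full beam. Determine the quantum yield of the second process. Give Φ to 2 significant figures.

Φ = 0.59

Photons absorbed by the actinometer: 8.26×10⁻⁷ / 0.128 = 6.453×10⁻⁶ mol.
Φ(unknown) = 3.79×10⁻⁶ / 6.453×10⁻⁶ = 0.59.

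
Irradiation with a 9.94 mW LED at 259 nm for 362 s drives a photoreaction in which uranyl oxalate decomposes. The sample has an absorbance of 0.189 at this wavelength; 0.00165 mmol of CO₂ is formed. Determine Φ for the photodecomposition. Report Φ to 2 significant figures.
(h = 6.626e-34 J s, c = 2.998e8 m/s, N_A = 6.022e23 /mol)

Product: 0.00165 mmol = 1.65e-6 mol.
Photon energy at 259 nm: hc/λ = (6.626e-34)(2.998e8)/(259e-9) = 7.670e-19 J.
Energy delivered: (9.94 mW)(362 s) = 3.598 J.
Photons incident: 3.598 / 7.670e-19 = 4.691e18, i.e. 4.691e18/6.022e23 = 7.790e-6 mol.
Fraction absorbed: 1 − 10^(−0.189) = 0.3529.
Photons absorbed: 0.3529 × 7.790e-6 = 2.749e-6 mol.
Φ = 1.65e-6 mol / 2.749e-6 mol photons = 0.60.

Φ = 0.60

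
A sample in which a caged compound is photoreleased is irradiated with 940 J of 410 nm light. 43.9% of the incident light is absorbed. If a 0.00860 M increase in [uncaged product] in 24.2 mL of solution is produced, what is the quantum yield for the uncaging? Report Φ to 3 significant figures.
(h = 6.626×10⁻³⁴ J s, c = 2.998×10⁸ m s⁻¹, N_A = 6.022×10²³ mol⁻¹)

Product: (0.00860 M)(0.0242 L) = 2.081×10⁻⁴ mol.
Photon energy at 410 nm: hc/λ = (6.626×10⁻³⁴)(2.998×10⁸)/(410×10⁻⁹) = 4.845×10⁻¹⁹ J.
Photons incident: 940 / 4.845×10⁻¹⁹ = 1.940×10²¹, i.e. 1.940×10²¹/6.022×10²³ = 0.003222 mol.
Photons absorbed: 0.439 × 0.003222 = 0.001414 mol.
Φ = 2.081×10⁻⁴ mol / 0.001414 mol photons = 0.147.

Φ = 0.147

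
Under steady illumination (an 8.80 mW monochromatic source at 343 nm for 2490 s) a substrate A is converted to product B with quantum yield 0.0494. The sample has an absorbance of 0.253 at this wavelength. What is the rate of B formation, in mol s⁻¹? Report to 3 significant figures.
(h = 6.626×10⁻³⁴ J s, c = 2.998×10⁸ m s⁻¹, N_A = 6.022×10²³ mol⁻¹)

5.50×10⁻¹⁰ mol s⁻¹

Photon energy at 343 nm: hc/λ = (6.626×10⁻³⁴)(2.998×10⁸)/(343×10⁻⁹) = 5.791×10⁻¹⁹ J.
Energy delivered: (8.80 mW)(2490 s) = 21.91 J.
Photons incident: 21.91 / 5.791×10⁻¹⁹ = 3.783×10¹⁹, i.e. 3.783×10¹⁹/6.022×10²³ = 6.282×10⁻⁵ mol.
Fraction absorbed: 1 − 10^(−0.253) = 0.4415.
Photons absorbed: 0.4415 × 6.282×10⁻⁵ = 2.774×10⁻⁵ mol.
Product formed: 0.0494 × 2.774×10⁻⁵ = 1.370×10⁻⁶ mol.
Rate: 1.370×10⁻⁶ / 2490 s = 5.50×10⁻¹⁰ mol s⁻¹.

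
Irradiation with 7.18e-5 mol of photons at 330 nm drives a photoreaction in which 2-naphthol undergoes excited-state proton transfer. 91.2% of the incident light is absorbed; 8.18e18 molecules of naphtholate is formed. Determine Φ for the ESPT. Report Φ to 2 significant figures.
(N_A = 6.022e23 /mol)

Φ = 0.21

Product: 8.18e18 / 6.022e23 = 1.358e-5 mol.
Photons absorbed: 0.912 × 7.18e-5 = 6.548e-5 mol.
Φ = 1.358e-5 mol / 6.548e-5 mol photons = 0.21.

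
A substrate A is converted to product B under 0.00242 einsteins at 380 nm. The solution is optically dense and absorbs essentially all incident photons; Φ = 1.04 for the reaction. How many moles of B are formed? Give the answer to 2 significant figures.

0.0025 mol

Product: Φ × n_abs = 1.04 × 0.00242 = 0.002517 mol.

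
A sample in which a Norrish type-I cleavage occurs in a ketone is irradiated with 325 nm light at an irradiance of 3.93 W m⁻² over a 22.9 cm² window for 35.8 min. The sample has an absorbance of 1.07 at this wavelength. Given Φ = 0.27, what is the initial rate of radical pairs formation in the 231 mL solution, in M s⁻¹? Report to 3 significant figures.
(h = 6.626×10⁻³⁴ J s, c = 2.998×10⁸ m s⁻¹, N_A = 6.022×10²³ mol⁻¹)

Photon energy at 325 nm: hc/λ = (6.626×10⁻³⁴)(2.998×10⁸)/(325×10⁻⁹) = 6.112×10⁻¹⁹ J.
Energy delivered: (3.93 W m⁻²)(22.9×10⁻⁴ m²)(2148 s) = 19.33 J.
Photons incident: 19.33 / 6.112×10⁻¹⁹ = 3.163×10¹⁹, i.e. 3.163×10¹⁹/6.022×10²³ = 5.252×10⁻⁵ mol.
Fraction absorbed: 1 − 10^(−1.07) = 0.9149.
Photons absorbed: 0.9149 × 5.252×10⁻⁵ = 4.805×10⁻⁵ mol.
Product formed: 0.27 × 4.805×10⁻⁵ = 1.297×10⁻⁵ mol.
Rate: 1.297×10⁻⁵ mol / (2148 s × 0.231 L) = 2.61×10⁻⁸ M s⁻¹.

2.61×10⁻⁸ M s⁻¹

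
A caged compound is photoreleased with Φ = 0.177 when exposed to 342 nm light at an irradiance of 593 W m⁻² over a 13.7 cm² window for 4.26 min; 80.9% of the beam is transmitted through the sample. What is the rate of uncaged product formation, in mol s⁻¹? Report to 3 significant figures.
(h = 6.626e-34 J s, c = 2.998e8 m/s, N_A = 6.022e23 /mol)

7.85e-8 mol s⁻¹

Photon energy at 342 nm: hc/λ = (6.626e-34)(2.998e8)/(342e-9) = 5.808e-19 J.
Energy delivered: (593 W m⁻²)(13.7e-4 m²)(255.6 s) = 207.7 J.
Photons incident: 207.7 / 5.808e-19 = 3.576e20, i.e. 3.576e20/6.022e23 = 5.938e-4 mol.
Fraction absorbed: 1 − 80.9/100 = 0.1910.
Photons absorbed: 0.1910 × 5.938e-4 = 1.134e-4 mol.
Product formed: 0.177 × 1.134e-4 = 2.007e-5 mol.
Rate: 2.007e-5 / 255.6 s = 7.85e-8 mol s⁻¹.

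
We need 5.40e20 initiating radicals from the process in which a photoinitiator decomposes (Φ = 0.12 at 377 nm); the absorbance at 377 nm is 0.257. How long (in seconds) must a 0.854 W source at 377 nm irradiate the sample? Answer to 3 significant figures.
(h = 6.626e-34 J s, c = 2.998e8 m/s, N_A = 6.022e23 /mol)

t ≈ 6220 s

Product: 5.40e20 / 6.022e23 = 8.967e-4 mol.
Photons that must be absorbed: 8.967e-4 / 0.12 = 0.007473 mol.
Fraction absorbed: 1 − 10^(−0.257) = 0.4466.
Incident photons needed: 0.007473 / 0.4466 = 0.01673 mol.
Photon energy: hc/λ = 5.269e-19 J; per mole, 3.173e5 J mol⁻¹.
Energy required: 0.01673 × 3.173e5 = 5308 J.
Time: 5308 J / 0.854 W = 6220 s.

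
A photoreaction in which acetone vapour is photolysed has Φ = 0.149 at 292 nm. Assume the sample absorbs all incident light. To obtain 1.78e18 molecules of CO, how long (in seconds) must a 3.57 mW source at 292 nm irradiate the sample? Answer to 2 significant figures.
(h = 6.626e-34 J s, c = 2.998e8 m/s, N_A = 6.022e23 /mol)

t ≈ 2300 s

Product: 1.78e18 / 6.022e23 = 2.956e-6 mol.
Photons that must be absorbed: 2.956e-6 / 0.149 = 1.984e-5 mol.
Photon energy: hc/λ = 6.803e-19 J; per mole, 4.097e5 J mol⁻¹.
Energy required: 1.984e-5 × 4.097e5 = 8.128 J.
Time: 8.128 J / 0.00357 W = 2300 s.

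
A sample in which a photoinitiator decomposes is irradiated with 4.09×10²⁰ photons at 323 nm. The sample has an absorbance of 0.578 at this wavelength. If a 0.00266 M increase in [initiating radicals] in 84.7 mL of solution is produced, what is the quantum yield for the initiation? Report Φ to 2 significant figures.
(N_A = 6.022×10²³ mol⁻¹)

Product: (0.00266 M)(0.0847 L) = 2.253×10⁻⁴ mol.
Moles of photons: 4.09×10²⁰ / 6.022×10²³ = 6.792×10⁻⁴ mol.
Fraction absorbed: 1 − 10^(−0.578) = 0.7358.
Photons absorbed: 0.7358 × 6.792×10⁻⁴ = 4.998×10⁻⁴ mol.
Φ = 2.253×10⁻⁴ mol / 4.998×10⁻⁴ mol photons = 0.45.

Φ = 0.45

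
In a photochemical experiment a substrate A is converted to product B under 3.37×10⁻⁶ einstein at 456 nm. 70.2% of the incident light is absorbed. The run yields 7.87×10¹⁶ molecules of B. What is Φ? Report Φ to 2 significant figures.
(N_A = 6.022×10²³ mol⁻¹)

Φ = 0.055

Product: 7.87×10¹⁶ / 6.022×10²³ = 1.307×10⁻⁷ mol.
Photons absorbed: 0.702 × 3.37×10⁻⁶ = 2.366×10⁻⁶ mol.
Φ = 1.307×10⁻⁷ mol / 2.366×10⁻⁶ mol photons = 0.055.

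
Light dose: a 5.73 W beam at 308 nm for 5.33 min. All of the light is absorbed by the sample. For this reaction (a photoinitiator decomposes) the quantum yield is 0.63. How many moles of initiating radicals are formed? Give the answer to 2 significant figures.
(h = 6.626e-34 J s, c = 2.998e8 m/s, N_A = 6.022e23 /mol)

Photon energy at 308 nm: hc/λ = (6.626e-34)(2.998e8)/(308e-9) = 6.450e-19 J.
Energy delivered: (5.73 W)(319.8 s) = 1832 J.
Photons incident: 1832 / 6.450e-19 = 2.840e21, i.e. 2.840e21/6.022e23 = 0.004716 mol.
Product: Φ × n_abs = 0.63 × 0.004716 = 0.002971 mol.

0.0030 mol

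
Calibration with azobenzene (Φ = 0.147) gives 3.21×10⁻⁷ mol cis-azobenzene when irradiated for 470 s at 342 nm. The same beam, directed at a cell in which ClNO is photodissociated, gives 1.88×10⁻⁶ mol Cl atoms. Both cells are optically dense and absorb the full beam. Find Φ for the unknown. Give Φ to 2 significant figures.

Φ = 0.86

Photons absorbed by the actinometer: 3.21×10⁻⁷ / 0.147 = 2.184×10⁻⁶ mol.
Φ(unknown) = 1.88×10⁻⁶ / 2.184×10⁻⁶ = 0.86.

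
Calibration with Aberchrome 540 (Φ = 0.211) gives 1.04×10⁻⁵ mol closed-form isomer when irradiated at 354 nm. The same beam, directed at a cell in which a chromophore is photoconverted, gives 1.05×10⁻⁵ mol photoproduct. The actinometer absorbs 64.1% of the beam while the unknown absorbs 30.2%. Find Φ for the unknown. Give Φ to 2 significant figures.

Φ = 0.45

Photons absorbed by the actinometer: 1.04×10⁻⁵ / 0.211 = 4.929×10⁻⁵ mol.
Incident flux: 4.929×10⁻⁵ / 0.641 = 7.690×10⁻⁵ einstein.
Absorbed by unknown: 0.302 × 7.690×10⁻⁵ = 2.322×10⁻⁵ mol.
Φ(unknown) = 1.05×10⁻⁵ / 2.322×10⁻⁵ = 0.45.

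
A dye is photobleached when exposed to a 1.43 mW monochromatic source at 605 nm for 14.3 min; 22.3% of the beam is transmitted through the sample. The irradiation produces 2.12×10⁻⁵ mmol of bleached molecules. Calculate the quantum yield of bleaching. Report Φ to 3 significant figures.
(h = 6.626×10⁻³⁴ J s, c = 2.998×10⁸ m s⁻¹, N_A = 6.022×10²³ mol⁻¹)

Φ = 0.00440

Product: 2.12×10⁻⁵ mmol = 2.12×10⁻⁸ mol.
Photon energy at 605 nm: hc/λ = (6.626×10⁻³⁴)(2.998×10⁸)/(605×10⁻⁹) = 3.283×10⁻¹⁹ J.
Energy delivered: (1.43 mW)(858 s) = 1.227 J.
Photons incident: 1.227 / 3.283×10⁻¹⁹ = 3.737×10¹⁸, i.e. 3.737×10¹⁸/6.022×10²³ = 6.206×10⁻⁶ mol.
Fraction absorbed: 1 − 22.3/100 = 0.7770.
Photons absorbed: 0.7770 × 6.206×10⁻⁶ = 4.822×10⁻⁶ mol.
Φ = 2.12×10⁻⁸ mol / 4.822×10⁻⁶ mol photons = 0.00440.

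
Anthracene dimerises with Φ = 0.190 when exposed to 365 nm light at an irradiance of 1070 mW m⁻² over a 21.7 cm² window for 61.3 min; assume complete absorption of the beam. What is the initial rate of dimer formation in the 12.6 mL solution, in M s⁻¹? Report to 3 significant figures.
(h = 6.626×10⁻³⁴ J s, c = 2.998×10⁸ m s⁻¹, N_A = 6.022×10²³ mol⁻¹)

1.07×10⁻⁷ M s⁻¹

Photon energy at 365 nm: hc/λ = (6.626×10⁻³⁴)(2.998×10⁸)/(365×10⁻⁹) = 5.442×10⁻¹⁹ J.
Energy delivered: (1070 mW m⁻²)(21.7×10⁻⁴ m²)(3678 s) = 8.540 J.
Photons incident: 8.540 / 5.442×10⁻¹⁹ = 1.569×10¹⁹, i.e. 1.569×10¹⁹/6.022×10²³ = 2.605×10⁻⁵ mol.
Product formed: 0.190 × 2.605×10⁻⁵ = 4.950×10⁻⁶ mol.
Rate: 4.950×10⁻⁶ mol / (3678 s × 0.0126 L) = 1.07×10⁻⁷ M s⁻¹.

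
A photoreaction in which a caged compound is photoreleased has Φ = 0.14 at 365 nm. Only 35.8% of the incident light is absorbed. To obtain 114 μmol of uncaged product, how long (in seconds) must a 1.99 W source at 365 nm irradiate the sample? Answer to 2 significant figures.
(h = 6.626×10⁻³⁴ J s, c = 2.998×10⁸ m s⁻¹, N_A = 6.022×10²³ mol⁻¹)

Product: 114 μmol = 1.14×10⁻⁴ mol.
Photons that must be absorbed: 1.14×10⁻⁴ / 0.14 = 8.143×10⁻⁴ mol.
Incident photons needed: 8.143×10⁻⁴ / 0.358 = 0.002275 mol.
Photon energy: hc/λ = 5.442×10⁻¹⁹ J; per mole, 3.277×10⁵ J mol⁻¹.
Energy required: 0.002275 × 3.277×10⁵ = 745.5 J.
Time: 745.5 J / 1.99 W = 370 s.

t ≈ 370 s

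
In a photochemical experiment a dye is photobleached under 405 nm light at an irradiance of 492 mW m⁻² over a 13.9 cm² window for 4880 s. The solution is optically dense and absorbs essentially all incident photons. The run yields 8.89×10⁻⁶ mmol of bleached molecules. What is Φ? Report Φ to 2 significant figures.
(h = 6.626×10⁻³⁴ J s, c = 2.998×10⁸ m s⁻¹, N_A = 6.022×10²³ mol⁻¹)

Product: 8.89×10⁻⁶ mmol = 8.89×10⁻⁹ mol.
Photon energy at 405 nm: hc/λ = (6.626×10⁻³⁴)(2.998×10⁸)/(405×10⁻⁹) = 4.905×10⁻¹⁹ J.
Energy delivered: (492 mW m⁻²)(13.9×10⁻⁴ m²)(4880 s) = 3.337 J.
Photons incident: 3.337 / 4.905×10⁻¹⁹ = 6.803×10¹⁸, i.e. 6.803×10¹⁸/6.022×10²³ = 1.130×10⁻⁵ mol.
Φ = 8.89×10⁻⁹ mol / 1.130×10⁻⁵ mol photons = 7.9×10⁻⁴.

Φ = 7.9×10⁻⁴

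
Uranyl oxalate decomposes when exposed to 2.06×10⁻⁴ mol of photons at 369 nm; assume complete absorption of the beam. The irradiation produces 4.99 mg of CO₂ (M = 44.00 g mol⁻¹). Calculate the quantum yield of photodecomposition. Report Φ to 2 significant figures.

Product: 4.99 mg / 44.00 g mol⁻¹ = 1.134×10⁻⁴ mol.
Φ = 1.134×10⁻⁴ mol / 2.06×10⁻⁴ mol photons = 0.55.

Φ = 0.55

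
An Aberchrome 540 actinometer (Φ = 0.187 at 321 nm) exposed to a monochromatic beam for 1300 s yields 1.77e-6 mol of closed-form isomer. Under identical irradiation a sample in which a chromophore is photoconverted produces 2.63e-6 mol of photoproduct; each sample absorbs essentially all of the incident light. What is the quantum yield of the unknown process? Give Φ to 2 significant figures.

Φ = 0.28

Photons absorbed by the actinometer: 1.77e-6 / 0.187 = 9.465e-6 mol.
Φ(unknown) = 2.63e-6 / 9.465e-6 = 0.28.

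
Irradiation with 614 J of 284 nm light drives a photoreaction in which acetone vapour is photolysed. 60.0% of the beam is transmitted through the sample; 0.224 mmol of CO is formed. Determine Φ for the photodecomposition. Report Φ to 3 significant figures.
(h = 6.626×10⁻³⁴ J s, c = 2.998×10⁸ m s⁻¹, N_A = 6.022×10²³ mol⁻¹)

Product: 0.224 mmol = 2.24×10⁻⁴ mol.
Photon energy at 284 nm: hc/λ = (6.626×10⁻³⁴)(2.998×10⁸)/(284×10⁻⁹) = 6.995×10⁻¹⁹ J.
Photons incident: 614 / 6.995×10⁻¹⁹ = 8.778×10²⁰, i.e. 8.778×10²⁰/6.022×10²³ = 0.001458 mol.
Fraction absorbed: 1 − 60.0/100 = 0.4000.
Photons absorbed: 0.4000 × 0.001458 = 5.832×10⁻⁴ mol.
Φ = 2.24×10⁻⁴ mol / 5.832×10⁻⁴ mol photons = 0.384.

Φ = 0.384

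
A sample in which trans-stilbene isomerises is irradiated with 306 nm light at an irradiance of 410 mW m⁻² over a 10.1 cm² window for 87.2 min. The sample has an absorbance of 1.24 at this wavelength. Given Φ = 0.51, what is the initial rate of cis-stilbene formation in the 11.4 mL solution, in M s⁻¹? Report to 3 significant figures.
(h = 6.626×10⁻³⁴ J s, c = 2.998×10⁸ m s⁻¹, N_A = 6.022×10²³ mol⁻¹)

Photon energy at 306 nm: hc/λ = (6.626×10⁻³⁴)(2.998×10⁸)/(306×10⁻⁹) = 6.492×10⁻¹⁹ J.
Energy delivered: (410 mW m⁻²)(10.1×10⁻⁴ m²)(5232 s) = 2.167 J.
Photons incident: 2.167 / 6.492×10⁻¹⁹ = 3.338×10¹⁸, i.e. 3.338×10¹⁸/6.022×10²³ = 5.543×10⁻⁶ mol.
Fraction absorbed: 1 − 10^(−1.24) = 0.9425.
Photons absorbed: 0.9425 × 5.543×10⁻⁶ = 5.224×10⁻⁶ mol.
Product formed: 0.51 × 5.224×10⁻⁶ = 2.664×10⁻⁶ mol.
Rate: 2.664×10⁻⁶ mol / (5232 s × 0.0114 L) = 4.47×10⁻⁸ M s⁻¹.

4.47×10⁻⁸ M s⁻¹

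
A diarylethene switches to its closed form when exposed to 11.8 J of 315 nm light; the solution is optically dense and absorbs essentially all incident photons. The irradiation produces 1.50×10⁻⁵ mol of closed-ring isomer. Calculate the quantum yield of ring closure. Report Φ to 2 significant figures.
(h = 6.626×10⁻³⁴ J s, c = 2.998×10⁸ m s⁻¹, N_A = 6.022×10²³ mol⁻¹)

Φ = 0.48

Photon energy at 315 nm: hc/λ = (6.626×10⁻³⁴)(2.998×10⁸)/(315×10⁻⁹) = 6.306×10⁻¹⁹ J.
Photons incident: 11.8 / 6.306×10⁻¹⁹ = 1.871×10¹⁹, i.e. 1.871×10¹⁹/6.022×10²³ = 3.107×10⁻⁵ mol.
Φ = 1.50×10⁻⁵ mol / 3.107×10⁻⁵ mol photons = 0.48.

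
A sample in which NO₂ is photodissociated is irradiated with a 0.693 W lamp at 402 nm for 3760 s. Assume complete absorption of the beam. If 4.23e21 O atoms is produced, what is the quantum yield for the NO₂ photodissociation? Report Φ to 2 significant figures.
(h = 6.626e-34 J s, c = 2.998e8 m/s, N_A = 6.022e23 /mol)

Product: 4.23e21 / 6.022e23 = 0.007024 mol.
Photon energy at 402 nm: hc/λ = (6.626e-34)(2.998e8)/(402e-9) = 4.941e-19 J.
Energy delivered: (0.693 W)(3760 s) = 2606 J.
Photons incident: 2606 / 4.941e-19 = 5.274e21, i.e. 5.274e21/6.022e23 = 0.008758 mol.
Φ = 0.007024 mol / 0.008758 mol photons = 0.80.

Φ = 0.80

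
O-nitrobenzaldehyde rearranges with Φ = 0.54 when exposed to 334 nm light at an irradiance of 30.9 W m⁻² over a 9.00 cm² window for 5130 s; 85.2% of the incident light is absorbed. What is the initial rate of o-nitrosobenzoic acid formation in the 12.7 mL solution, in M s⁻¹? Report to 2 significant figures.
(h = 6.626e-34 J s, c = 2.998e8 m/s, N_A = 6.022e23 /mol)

2.8e-6 M s⁻¹

Photon energy at 334 nm: hc/λ = (6.626e-34)(2.998e8)/(334e-9) = 5.948e-19 J.
Energy delivered: (30.9 W m⁻²)(9.00e-4 m²)(5130 s) = 142.7 J.
Photons incident: 142.7 / 5.948e-19 = 2.399e20, i.e. 2.399e20/6.022e23 = 3.984e-4 mol.
Photons absorbed: 0.852 × 3.984e-4 = 3.394e-4 mol.
Product formed: 0.54 × 3.394e-4 = 1.833e-4 mol.
Rate: 1.833e-4 mol / (5130 s × 0.0127 L) = 2.8e-6 M s⁻¹.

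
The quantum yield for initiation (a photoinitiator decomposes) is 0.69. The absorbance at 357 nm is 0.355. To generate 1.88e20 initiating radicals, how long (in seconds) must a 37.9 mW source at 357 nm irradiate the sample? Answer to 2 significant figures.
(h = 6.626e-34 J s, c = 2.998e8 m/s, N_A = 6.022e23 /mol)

t ≈ 7200 s

Product: 1.88e20 / 6.022e23 = 3.122e-4 mol.
Photons that must be absorbed: 3.122e-4 / 0.69 = 4.525e-4 mol.
Fraction absorbed: 1 − 10^(−0.355) = 0.5584.
Incident photons needed: 4.525e-4 / 0.5584 = 8.104e-4 mol.
Photon energy: hc/λ = 5.564e-19 J; per mole, 3.351e5 J mol⁻¹.
Energy required: 8.104e-4 × 3.351e5 = 271.6 J.
Time: 271.6 J / 0.0379 W = 7200 s.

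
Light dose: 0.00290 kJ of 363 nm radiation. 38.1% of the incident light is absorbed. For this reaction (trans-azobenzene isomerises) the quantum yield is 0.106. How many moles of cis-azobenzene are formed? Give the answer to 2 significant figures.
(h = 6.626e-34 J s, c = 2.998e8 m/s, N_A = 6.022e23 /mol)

Photon energy at 363 nm: hc/λ = (6.626e-34)(2.998e8)/(363e-9) = 5.472e-19 J.
Incident energy: 0.00290 kJ = 2.90 J.
Photons incident: 2.90 / 5.472e-19 = 5.300e18, i.e. 5.300e18/6.022e23 = 8.801e-6 mol.
Photons absorbed: 0.381 × 8.801e-6 = 3.353e-6 mol.
Product: Φ × n_abs = 0.106 × 3.353e-6 = 3.554e-7 mol.

3.6e-7 mol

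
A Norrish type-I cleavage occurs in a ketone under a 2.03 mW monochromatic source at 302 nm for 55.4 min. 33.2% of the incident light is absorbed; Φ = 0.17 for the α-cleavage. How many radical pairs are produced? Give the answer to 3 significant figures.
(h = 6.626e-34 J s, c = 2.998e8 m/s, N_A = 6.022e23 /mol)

Photon energy at 302 nm: hc/λ = (6.626e-34)(2.998e8)/(302e-9) = 6.578e-19 J.
Energy delivered: (2.03 mW)(3324 s) = 6.748 J.
Photons incident: 6.748 / 6.578e-19 = 1.026e19, i.e. 1.026e19/6.022e23 = 1.704e-5 mol.
Photons absorbed: 0.332 × 1.704e-5 = 5.657e-6 mol.
Product: Φ × n_abs = 0.17 × 5.657e-6 = 9.617e-7 mol.
As a count: 9.617e-7 × 6.022e23 = 5.79e17.

5.79e17 radical pairs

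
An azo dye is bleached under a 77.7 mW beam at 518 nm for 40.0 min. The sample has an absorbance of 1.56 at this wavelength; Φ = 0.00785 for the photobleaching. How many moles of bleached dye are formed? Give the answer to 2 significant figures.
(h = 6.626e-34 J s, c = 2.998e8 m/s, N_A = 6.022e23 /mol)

Photon energy at 518 nm: hc/λ = (6.626e-34)(2.998e8)/(518e-9) = 3.835e-19 J.
Energy delivered: (77.7 mW)(2400 s) = 186.5 J.
Photons incident: 186.5 / 3.835e-19 = 4.863e20, i.e. 4.863e20/6.022e23 = 8.075e-4 mol.
Fraction absorbed: 1 − 10^(−1.56) = 0.9725.
Photons absorbed: 0.9725 × 8.075e-4 = 7.853e-4 mol.
Product: Φ × n_abs = 0.00785 × 7.853e-4 = 6.165e-6 mol.

6.2e-6 mol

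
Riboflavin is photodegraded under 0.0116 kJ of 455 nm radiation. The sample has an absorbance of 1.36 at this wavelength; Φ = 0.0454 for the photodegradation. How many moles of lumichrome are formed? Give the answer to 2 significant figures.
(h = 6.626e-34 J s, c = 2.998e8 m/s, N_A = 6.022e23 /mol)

1.9e-6 mol

Photon energy at 455 nm: hc/λ = (6.626e-34)(2.998e8)/(455e-9) = 4.366e-19 J.
Incident energy: 0.0116 kJ = 11.6 J.
Photons incident: 11.6 / 4.366e-19 = 2.657e19, i.e. 2.657e19/6.022e23 = 4.412e-5 mol.
Fraction absorbed: 1 − 10^(−1.36) = 0.9563.
Photons absorbed: 0.9563 × 4.412e-5 = 4.219e-5 mol.
Product: Φ × n_abs = 0.0454 × 4.219e-5 = 1.915e-6 mol.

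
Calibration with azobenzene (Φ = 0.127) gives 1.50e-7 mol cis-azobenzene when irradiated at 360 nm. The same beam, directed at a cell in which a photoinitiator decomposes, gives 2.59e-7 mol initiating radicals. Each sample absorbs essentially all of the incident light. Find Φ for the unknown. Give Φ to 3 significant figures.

Photons absorbed by the actinometer: 1.50e-7 / 0.127 = 1.181e-6 mol.
Φ(unknown) = 2.59e-7 / 1.181e-6 = 0.219.

Φ = 0.219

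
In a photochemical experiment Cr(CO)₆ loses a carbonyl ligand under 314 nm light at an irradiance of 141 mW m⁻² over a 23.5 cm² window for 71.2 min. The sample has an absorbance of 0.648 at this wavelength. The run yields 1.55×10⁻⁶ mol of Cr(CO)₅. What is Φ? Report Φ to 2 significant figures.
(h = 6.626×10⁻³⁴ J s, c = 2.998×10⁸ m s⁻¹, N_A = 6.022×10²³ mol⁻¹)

Photon energy at 314 nm: hc/λ = (6.626×10⁻³⁴)(2.998×10⁸)/(314×10⁻⁹) = 6.326×10⁻¹⁹ J.
Energy delivered: (141 mW m⁻²)(23.5×10⁻⁴ m²)(4272 s) = 1.416 J.
Photons incident: 1.416 / 6.326×10⁻¹⁹ = 2.238×10¹⁸, i.e. 2.238×10¹⁸/6.022×10²³ = 3.716×10⁻⁶ mol.
Fraction absorbed: 1 − 10^(−0.648) = 0.7751.
Photons absorbed: 0.7751 × 3.716×10⁻⁶ = 2.880×10⁻⁶ mol.
Φ = 1.55×10⁻⁶ mol / 2.880×10⁻⁶ mol photons = 0.54.

Φ = 0.54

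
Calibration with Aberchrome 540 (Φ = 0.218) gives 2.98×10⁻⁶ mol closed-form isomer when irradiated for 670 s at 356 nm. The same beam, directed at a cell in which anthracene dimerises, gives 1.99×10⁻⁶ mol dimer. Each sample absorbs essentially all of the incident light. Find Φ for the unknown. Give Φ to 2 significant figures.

Φ = 0.15

Photons absorbed by the actinometer: 2.98×10⁻⁶ / 0.218 = 1.367×10⁻⁵ mol.
Φ(unknown) = 1.99×10⁻⁶ / 1.367×10⁻⁵ = 0.15.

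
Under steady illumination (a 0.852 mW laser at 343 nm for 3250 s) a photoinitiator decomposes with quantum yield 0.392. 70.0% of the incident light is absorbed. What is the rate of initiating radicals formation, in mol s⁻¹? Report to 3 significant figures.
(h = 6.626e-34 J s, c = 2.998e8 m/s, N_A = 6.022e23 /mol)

Photon energy at 343 nm: hc/λ = (6.626e-34)(2.998e8)/(343e-9) = 5.791e-19 J.
Energy delivered: (0.852 mW)(3250 s) = 2.769 J.
Photons incident: 2.769 / 5.791e-19 = 4.782e18, i.e. 4.782e18/6.022e23 = 7.941e-6 mol.
Photons absorbed: 0.700 × 7.941e-6 = 5.559e-6 mol.
Product formed: 0.392 × 5.559e-6 = 2.179e-6 mol.
Rate: 2.179e-6 / 3250 s = 6.70e-10 mol s⁻¹.

6.70e-10 mol s⁻¹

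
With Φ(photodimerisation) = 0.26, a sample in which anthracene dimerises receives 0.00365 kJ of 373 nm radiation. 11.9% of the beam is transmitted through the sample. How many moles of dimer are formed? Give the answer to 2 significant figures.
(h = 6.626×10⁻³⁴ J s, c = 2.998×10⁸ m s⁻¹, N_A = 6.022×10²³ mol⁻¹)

2.6×10⁻⁶ mol

Photon energy at 373 nm: hc/λ = (6.626×10⁻³⁴)(2.998×10⁸)/(373×10⁻⁹) = 5.326×10⁻¹⁹ J.
Incident energy: 0.00365 kJ = 3.65 J.
Photons incident: 3.65 / 5.326×10⁻¹⁹ = 6.853×10¹⁸, i.e. 6.853×10¹⁸/6.022×10²³ = 1.138×10⁻⁵ mol.
Fraction absorbed: 1 − 11.9/100 = 0.8810.
Photons absorbed: 0.8810 × 1.138×10⁻⁵ = 1.003×10⁻⁵ mol.
Product: Φ × n_abs = 0.26 × 1.003×10⁻⁵ = 2.608×10⁻⁶ mol.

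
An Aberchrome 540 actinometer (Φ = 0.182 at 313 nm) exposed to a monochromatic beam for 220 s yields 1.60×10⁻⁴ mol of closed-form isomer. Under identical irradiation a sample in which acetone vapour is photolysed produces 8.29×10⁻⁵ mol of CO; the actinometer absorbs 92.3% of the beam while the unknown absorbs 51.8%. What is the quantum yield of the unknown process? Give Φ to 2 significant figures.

Φ = 0.17

Photons absorbed by the actinometer: 1.60×10⁻⁴ / 0.182 = 8.791×10⁻⁴ mol.
Incident flux: 8.791×10⁻⁴ / 0.923 = 9.524×10⁻⁴ einstein.
Absorbed by unknown: 0.518 × 9.524×10⁻⁴ = 4.933×10⁻⁴ mol.
Φ(unknown) = 8.29×10⁻⁵ / 4.933×10⁻⁴ = 0.17.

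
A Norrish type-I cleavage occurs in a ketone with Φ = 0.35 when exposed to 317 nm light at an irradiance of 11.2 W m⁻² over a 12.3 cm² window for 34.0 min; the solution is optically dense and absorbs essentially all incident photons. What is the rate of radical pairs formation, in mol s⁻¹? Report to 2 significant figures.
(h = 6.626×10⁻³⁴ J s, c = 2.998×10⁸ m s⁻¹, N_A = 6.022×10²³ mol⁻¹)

1.3×10⁻⁸ mol s⁻¹

Photon energy at 317 nm: hc/λ = (6.626×10⁻³⁴)(2.998×10⁸)/(317×10⁻⁹) = 6.266×10⁻¹⁹ J.
Energy delivered: (11.2 W m⁻²)(12.3×10⁻⁴ m²)(2040 s) = 28.10 J.
Photons incident: 28.10 / 6.266×10⁻¹⁹ = 4.485×10¹⁹, i.e. 4.485×10¹⁹/6.022×10²³ = 7.448×10⁻⁵ mol.
Product formed: 0.35 × 7.448×10⁻⁵ = 2.607×10⁻⁵ mol.
Rate: 2.607×10⁻⁵ / 2040 s = 1.3×10⁻⁸ mol s⁻¹.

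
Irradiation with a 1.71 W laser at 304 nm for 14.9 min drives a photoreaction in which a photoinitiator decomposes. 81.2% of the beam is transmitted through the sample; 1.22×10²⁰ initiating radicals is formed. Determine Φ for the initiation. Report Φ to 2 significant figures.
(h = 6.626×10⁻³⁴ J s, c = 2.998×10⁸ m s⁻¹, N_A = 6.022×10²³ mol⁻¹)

Φ = 0.28

Product: 1.22×10²⁰ / 6.022×10²³ = 2.026×10⁻⁴ mol.
Photon energy at 304 nm: hc/λ = (6.626×10⁻³⁴)(2.998×10⁸)/(304×10⁻⁹) = 6.534×10⁻¹⁹ J.
Energy delivered: (1.71 W)(894 s) = 1529 J.
Photons incident: 1529 / 6.534×10⁻¹⁹ = 2.340×10²¹, i.e. 2.340×10²¹/6.022×10²³ = 0.003886 mol.
Fraction absorbed: 1 − 81.2/100 = 0.1880.
Photons absorbed: 0.1880 × 0.003886 = 7.306×10⁻⁴ mol.
Φ = 2.026×10⁻⁴ mol / 7.306×10⁻⁴ mol photons = 0.28.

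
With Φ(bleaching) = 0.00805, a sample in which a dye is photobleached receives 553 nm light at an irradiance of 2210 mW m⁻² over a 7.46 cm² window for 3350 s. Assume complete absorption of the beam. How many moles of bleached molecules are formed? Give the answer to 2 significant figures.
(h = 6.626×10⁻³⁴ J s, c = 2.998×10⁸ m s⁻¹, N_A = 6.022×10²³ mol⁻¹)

Photon energy at 553 nm: hc/λ = (6.626×10⁻³⁴)(2.998×10⁸)/(553×10⁻⁹) = 3.592×10⁻¹⁹ J.
Energy delivered: (2210 mW m⁻²)(7.46×10⁻⁴ m²)(3350 s) = 5.523 J.
Photons incident: 5.523 / 3.592×10⁻¹⁹ = 1.538×10¹⁹, i.e. 1.538×10¹⁹/6.022×10²³ = 2.554×10⁻⁵ mol.
Product: Φ × n_abs = 0.00805 × 2.554×10⁻⁵ = 2.056×10⁻⁷ mol.

2.1×10⁻⁷ mol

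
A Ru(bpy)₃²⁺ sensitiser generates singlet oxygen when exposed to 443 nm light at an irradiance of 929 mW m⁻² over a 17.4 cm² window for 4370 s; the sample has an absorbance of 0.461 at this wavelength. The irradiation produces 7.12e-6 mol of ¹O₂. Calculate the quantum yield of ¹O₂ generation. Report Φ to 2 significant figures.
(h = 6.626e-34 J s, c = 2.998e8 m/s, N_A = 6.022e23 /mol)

Φ = 0.42

Photon energy at 443 nm: hc/λ = (6.626e-34)(2.998e8)/(443e-9) = 4.484e-19 J.
Energy delivered: (929 mW m⁻²)(17.4e-4 m²)(4370 s) = 7.064 J.
Photons incident: 7.064 / 4.484e-19 = 1.575e19, i.e. 1.575e19/6.022e23 = 2.615e-5 mol.
Fraction absorbed: 1 − 10^(−0.461) = 0.6541.
Photons absorbed: 0.6541 × 2.615e-5 = 1.710e-5 mol.
Φ = 7.12e-6 mol / 1.710e-5 mol photons = 0.42.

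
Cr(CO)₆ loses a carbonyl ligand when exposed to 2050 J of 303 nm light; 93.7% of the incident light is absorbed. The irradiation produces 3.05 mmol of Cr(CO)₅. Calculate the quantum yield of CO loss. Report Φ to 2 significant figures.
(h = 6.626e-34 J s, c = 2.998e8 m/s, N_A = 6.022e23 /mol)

Product: 3.05 mmol = 0.00305 mol.
Photon energy at 303 nm: hc/λ = (6.626e-34)(2.998e8)/(303e-9) = 6.556e-19 J.
Photons incident: 2050 / 6.556e-19 = 3.127e21, i.e. 3.127e21/6.022e23 = 0.005193 mol.
Photons absorbed: 0.937 × 0.005193 = 0.004866 mol.
Φ = 0.00305 mol / 0.004866 mol photons = 0.63.

Φ = 0.63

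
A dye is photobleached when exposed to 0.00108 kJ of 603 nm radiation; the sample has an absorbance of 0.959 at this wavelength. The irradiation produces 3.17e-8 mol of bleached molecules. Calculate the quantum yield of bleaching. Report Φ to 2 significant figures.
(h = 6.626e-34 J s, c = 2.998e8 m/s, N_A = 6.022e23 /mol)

Photon energy at 603 nm: hc/λ = (6.626e-34)(2.998e8)/(603e-9) = 3.294e-19 J.
Incident energy: 0.00108 kJ = 1.08 J.
Photons incident: 1.08 / 3.294e-19 = 3.279e18, i.e. 3.279e18/6.022e23 = 5.445e-6 mol.
Fraction absorbed: 1 − 10^(−0.959) = 0.8901.
Photons absorbed: 0.8901 × 5.445e-6 = 4.847e-6 mol.
Φ = 3.17e-8 mol / 4.847e-6 mol photons = 0.0065.

Φ = 0.0065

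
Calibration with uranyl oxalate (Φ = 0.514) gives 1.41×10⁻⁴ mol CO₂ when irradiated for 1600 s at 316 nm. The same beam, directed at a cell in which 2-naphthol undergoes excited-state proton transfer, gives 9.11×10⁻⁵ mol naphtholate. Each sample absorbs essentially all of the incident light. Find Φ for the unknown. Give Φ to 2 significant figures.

Photons absorbed by the actinometer: 1.41×10⁻⁴ / 0.514 = 2.743×10⁻⁴ mol.
Φ(unknown) = 9.11×10⁻⁵ / 2.743×10⁻⁴ = 0.33.

Φ = 0.33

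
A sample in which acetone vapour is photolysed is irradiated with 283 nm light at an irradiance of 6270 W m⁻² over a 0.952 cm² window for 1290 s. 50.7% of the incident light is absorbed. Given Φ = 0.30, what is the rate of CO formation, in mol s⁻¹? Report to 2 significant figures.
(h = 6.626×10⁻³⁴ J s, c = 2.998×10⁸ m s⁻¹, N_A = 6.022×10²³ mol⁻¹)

2.1×10⁻⁷ mol s⁻¹

Photon energy at 283 nm: hc/λ = (6.626×10⁻³⁴)(2.998×10⁸)/(283×10⁻⁹) = 7.019×10⁻¹⁹ J.
Energy delivered: (6270 W m⁻²)(0.952×10⁻⁴ m²)(1290 s) = 770.0 J.
Photons incident: 770.0 / 7.019×10⁻¹⁹ = 1.097×10²¹, i.e. 1.097×10²¹/6.022×10²³ = 0.001822 mol.
Photons absorbed: 0.507 × 0.001822 = 9.238×10⁻⁴ mol.
Product formed: 0.30 × 9.238×10⁻⁴ = 2.771×10⁻⁴ mol.
Rate: 2.771×10⁻⁴ / 1290 s = 2.1×10⁻⁷ mol s⁻¹.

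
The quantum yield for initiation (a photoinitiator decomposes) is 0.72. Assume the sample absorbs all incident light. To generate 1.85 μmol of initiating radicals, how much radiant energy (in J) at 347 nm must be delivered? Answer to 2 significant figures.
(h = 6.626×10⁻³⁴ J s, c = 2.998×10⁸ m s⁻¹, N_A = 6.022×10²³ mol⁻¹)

Product: 1.85 μmol = 1.85×10⁻⁶ mol.
Photons that must be absorbed: 1.85×10⁻⁶ / 0.72 = 2.569×10⁻⁶ mol.
Photon energy: hc/λ = 5.725×10⁻¹⁹ J; per mole, 3.448×10⁵ J mol⁻¹.
Energy required: 2.569×10⁻⁶ × 3.448×10⁵ = 0.89 J.

0.89 J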